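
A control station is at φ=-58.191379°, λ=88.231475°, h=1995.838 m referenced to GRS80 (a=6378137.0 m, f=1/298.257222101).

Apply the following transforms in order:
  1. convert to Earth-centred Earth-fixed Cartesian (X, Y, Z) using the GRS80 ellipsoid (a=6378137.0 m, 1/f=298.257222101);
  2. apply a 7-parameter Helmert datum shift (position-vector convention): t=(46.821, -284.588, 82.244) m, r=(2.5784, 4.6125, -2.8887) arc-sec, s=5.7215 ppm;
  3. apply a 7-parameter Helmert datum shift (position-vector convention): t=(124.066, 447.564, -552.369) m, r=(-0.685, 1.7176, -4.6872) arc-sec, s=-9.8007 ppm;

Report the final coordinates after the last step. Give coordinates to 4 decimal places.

X=104163.8783 m, Y=3369609.0933 m, Z=-5399119.5497 m

start: φ=-58.191379°, λ=88.231475°, h=1995.838 m
→ ECEF (a=6378137.000, f=1/298.257222101): X=104035.3464, Y=3369414.1224, Z=-5398699.1841
→ Helmert 7p (PV): X=104009.2244, Y=3369214.8419, Z=-5398608.0358
→ Helmert 7p (PV): X=104163.8783, Y=3369609.0933, Z=-5399119.5497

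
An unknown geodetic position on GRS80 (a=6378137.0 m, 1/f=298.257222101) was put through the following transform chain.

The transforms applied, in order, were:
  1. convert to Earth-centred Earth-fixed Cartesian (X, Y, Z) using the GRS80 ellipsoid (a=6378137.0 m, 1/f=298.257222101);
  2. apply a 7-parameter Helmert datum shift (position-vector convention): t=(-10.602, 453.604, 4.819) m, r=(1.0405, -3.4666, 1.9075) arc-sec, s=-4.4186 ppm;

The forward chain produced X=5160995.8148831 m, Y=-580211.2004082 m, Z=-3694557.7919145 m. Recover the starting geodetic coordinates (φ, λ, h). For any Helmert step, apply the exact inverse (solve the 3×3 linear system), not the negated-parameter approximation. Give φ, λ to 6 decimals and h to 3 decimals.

φ=-35.609833°, λ=-6.420163°, h=2714.750 m

start: X=5160995.8149, Y=-580211.2004, Z=-3694557.7919 m
→ Helmert⁻¹: X=5160961.7563, Y=-580733.7355, Z=-3694662.7442
→ geod (Bowring, a=6378137.000): φ=-35.60983300°, λ=-6.42016300°, h=2714.7500 m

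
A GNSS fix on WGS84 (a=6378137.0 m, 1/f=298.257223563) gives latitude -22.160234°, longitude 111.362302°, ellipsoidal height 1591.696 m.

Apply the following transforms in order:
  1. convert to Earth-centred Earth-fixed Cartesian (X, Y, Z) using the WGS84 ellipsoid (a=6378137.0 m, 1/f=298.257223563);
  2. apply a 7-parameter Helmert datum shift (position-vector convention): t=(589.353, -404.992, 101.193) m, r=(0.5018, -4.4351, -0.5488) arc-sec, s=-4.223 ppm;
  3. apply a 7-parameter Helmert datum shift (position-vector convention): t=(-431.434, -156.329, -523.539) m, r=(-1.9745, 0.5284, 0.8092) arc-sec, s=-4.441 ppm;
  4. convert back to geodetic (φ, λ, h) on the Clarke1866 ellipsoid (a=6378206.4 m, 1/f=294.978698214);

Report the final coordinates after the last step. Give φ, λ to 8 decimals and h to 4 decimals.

φ=-22.16802088°, λ=111.36258214°, h=1122.9573 m

start: φ=-22.160234°, λ=111.362302°, h=1591.696 m
→ ECEF (a=6378137.000, f=1/298.257223563): X=-2153270.7563, Y=5505158.7407, Z=-2391454.9210
→ Helmert 7p (PV): X=-2152606.2420, Y=5504742.0474, Z=-2391376.5354
→ Helmert 7p (PV): X=-2153055.8379, Y=5504529.9353, Z=-2391936.6346
→ geod (Bowring, a=6378206.400): φ=-22.16802088°, λ=111.36258214°, h=1122.9573 m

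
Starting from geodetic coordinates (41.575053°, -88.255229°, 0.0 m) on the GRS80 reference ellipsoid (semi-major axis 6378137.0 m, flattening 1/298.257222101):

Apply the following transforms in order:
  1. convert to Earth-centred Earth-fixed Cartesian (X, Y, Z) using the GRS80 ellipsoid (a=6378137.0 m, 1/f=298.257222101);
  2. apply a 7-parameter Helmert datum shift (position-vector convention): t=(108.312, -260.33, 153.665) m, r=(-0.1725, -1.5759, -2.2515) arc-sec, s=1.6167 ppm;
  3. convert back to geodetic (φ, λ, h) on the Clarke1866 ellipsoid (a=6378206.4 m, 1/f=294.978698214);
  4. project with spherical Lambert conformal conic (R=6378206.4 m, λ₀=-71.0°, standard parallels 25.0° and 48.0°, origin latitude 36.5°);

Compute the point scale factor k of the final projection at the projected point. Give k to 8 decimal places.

start: φ=41.575053°, λ=-88.255229°, h=0.000 m
→ ECEF (a=6378137.000, f=1/298.257222101): X=145490.8818, Y=-4776235.1589, Z=4210411.7164
→ Helmert 7p (PV): X=145515.1252, Y=-4776501.2776, Z=4210577.2943
→ geod (Bowring, a=6378206.400): φ=41.57670046°, λ=-88.25503561°, h=344.5913 m
→ into lcc (λ₀=-71.0°): φ=41.57670046°, λ−λ₀=-17.25503561°
scale k = 0.98337667

0.98337667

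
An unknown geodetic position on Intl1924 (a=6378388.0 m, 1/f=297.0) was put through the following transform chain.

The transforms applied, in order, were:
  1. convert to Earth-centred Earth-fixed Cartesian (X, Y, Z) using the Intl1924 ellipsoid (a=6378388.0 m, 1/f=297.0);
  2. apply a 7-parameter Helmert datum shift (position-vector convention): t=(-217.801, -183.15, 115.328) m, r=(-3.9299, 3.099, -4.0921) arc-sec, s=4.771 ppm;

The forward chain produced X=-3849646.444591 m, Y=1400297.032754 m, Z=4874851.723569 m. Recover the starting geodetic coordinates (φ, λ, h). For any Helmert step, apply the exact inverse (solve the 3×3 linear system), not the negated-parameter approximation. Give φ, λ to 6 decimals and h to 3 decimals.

φ=50.149210°, λ=160.010558°, h=1494.802 m

start: X=-3849646.4446, Y=1400297.0328, Z=4874851.7236 m
→ Helmert⁻¹: X=-3849511.2978, Y=1400304.2546, Z=4874681.9814
→ geod (Bowring, a=6378388.000): φ=50.14921000°, λ=160.01055800°, h=1494.8020 m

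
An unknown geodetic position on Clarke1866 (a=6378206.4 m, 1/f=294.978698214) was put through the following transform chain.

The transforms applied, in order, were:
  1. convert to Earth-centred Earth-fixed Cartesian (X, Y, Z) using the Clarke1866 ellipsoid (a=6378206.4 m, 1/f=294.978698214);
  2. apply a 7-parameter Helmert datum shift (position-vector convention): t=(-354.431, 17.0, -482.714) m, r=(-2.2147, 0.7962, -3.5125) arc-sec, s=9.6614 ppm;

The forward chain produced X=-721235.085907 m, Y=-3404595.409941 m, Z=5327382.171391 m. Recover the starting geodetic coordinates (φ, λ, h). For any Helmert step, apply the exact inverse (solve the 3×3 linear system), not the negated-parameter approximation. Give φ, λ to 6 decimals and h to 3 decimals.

start: X=-721235.0859, Y=-3404595.4099, Z=5327382.1714 m
→ Helmert⁻¹: X=-720836.2779, Y=-3404648.9973, Z=5327774.0725
→ geod (Bowring, a=6378206.400): φ=57.02519300°, λ=-101.95419700°, h=652.0630 m

φ=57.025193°, λ=-101.954197°, h=652.063 m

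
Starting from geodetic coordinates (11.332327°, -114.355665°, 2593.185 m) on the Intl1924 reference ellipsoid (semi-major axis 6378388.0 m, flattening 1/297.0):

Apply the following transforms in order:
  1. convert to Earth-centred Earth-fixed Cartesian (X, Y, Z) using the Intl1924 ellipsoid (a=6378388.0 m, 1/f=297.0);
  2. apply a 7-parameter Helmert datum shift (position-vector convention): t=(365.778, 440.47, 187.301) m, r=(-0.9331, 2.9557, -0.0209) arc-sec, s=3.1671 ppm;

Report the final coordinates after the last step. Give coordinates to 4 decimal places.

start: φ=11.332327°, λ=-114.355665°, h=2593.185 m
→ ECEF (a=6378388.000, f=1/297.0): X=-2580544.9271, Y=-5700500.5187, Z=1245594.6521
→ Helmert 7p (PV): X=-2580170.0506, Y=-5700072.2065, Z=1245848.6644

X=-2580170.0506 m, Y=-5700072.2065 m, Z=1245848.6644 m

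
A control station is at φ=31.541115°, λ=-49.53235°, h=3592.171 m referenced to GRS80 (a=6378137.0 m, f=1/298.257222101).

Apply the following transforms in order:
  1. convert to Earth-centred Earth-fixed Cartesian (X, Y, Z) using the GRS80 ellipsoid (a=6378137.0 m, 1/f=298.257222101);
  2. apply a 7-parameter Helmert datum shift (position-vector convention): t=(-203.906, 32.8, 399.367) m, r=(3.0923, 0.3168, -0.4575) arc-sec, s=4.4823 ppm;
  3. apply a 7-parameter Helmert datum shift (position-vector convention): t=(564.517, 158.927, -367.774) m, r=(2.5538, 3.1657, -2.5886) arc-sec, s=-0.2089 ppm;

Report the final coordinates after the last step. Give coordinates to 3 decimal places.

start: φ=31.541115°, λ=-49.532350°, h=3592.171 m
→ ECEF (a=6378137.000, f=1/298.257222101): X=3533199.0326, Y=-4141577.3544, Z=3319052.2525
→ Helmert 7p (PV): X=3533006.8750, Y=-4141620.7141, Z=3319398.9795
→ Helmert 7p (PV): X=3533569.6224, Y=-4141546.3588, Z=3318925.0103

X=3533569.622 m, Y=-4141546.359 m, Z=3318925.010 m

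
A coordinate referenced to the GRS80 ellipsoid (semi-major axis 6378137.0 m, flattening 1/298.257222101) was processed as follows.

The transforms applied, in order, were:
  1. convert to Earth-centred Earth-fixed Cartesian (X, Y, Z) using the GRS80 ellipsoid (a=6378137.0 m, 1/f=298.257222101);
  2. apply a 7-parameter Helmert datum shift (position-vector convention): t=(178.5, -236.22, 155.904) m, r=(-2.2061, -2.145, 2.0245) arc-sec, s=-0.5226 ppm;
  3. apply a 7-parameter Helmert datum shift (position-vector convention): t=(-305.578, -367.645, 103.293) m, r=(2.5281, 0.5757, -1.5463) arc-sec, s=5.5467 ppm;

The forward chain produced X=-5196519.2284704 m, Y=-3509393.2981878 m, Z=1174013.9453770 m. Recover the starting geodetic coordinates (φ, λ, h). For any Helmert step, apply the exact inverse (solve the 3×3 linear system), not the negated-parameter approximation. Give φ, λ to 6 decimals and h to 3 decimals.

start: X=-5196519.2285, Y=-3509393.2982, Z=1174013.9454 m
→ Helmert⁻¹: X=-5196161.7993, Y=-3509030.7553, Z=1173932.6469
→ Helmert⁻¹: X=-5196365.2469, Y=-3508757.9207, Z=1173793.8668
→ geod (Bowring, a=6378137.000): φ=10.67320600°, λ=-145.97147500°, h=1570.6180 m

φ=10.673206°, λ=-145.971475°, h=1570.618 m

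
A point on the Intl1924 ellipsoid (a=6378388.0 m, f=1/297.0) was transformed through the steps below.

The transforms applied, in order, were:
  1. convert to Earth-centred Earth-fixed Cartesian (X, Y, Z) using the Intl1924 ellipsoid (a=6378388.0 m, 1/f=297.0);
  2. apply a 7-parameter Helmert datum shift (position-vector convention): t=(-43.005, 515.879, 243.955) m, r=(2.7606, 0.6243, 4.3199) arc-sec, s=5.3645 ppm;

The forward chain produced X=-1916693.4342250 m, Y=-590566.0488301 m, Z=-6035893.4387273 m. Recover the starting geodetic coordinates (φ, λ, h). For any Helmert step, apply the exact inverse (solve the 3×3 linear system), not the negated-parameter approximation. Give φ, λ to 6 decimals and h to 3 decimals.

φ=-71.734331°, λ=-162.859435°, h=1579.169 m

start: X=-1916693.4342, Y=-590566.0488, Z=-6035893.4387 m
→ Helmert⁻¹: X=-1916634.2581, Y=-591119.4018, Z=-6036102.9027
→ geod (Bowring, a=6378388.000): φ=-71.73433100°, λ=-162.85943500°, h=1579.1690 m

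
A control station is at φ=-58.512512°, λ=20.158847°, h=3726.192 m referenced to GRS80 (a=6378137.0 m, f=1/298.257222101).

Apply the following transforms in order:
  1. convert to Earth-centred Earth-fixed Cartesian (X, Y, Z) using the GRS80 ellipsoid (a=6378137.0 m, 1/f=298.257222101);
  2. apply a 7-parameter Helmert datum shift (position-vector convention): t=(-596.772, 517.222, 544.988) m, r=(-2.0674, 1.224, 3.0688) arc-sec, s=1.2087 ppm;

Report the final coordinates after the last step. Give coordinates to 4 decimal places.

X=3136126.7156 m, Y=1152059.9204 m, Z=-5418440.3227 m

start: φ=-58.512512°, λ=20.158847°, h=3726.192 m
→ ECEF (a=6378137.000, f=1/298.257222101): X=3136768.9857, Y=1151548.9521, Z=-5418948.6048
→ Helmert 7p (PV): X=3136126.7156, Y=1152059.9204, Z=-5418440.3227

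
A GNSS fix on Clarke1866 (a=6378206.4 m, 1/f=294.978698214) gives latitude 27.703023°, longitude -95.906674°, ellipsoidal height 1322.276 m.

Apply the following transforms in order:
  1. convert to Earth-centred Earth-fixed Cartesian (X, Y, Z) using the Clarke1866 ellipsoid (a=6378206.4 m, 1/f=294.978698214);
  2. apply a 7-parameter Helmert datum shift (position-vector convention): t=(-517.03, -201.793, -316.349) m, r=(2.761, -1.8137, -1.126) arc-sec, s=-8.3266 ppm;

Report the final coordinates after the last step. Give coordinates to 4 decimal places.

start: φ=27.703023°, λ=-95.906674°, h=1322.276 m
→ ECEF (a=6378206.400, f=1/294.978698214): X=-581676.6240, Y=-5622363.1379, Z=2947857.5233
→ Helmert 7p (PV): X=-582245.4233, Y=-5622554.3992, Z=2947436.2553

X=-582245.4233 m, Y=-5622554.3992 m, Z=2947436.2553 m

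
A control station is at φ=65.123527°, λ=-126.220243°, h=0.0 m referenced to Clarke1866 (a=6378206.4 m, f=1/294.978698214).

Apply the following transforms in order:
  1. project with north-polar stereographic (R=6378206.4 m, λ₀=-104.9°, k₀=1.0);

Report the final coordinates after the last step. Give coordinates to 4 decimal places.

E=-1022971.6190 m, N=-2621049.9435 m

start: φ=65.123527°, λ=-126.220243°, h=0.000 m
→ stereo (R=6378206.4, λ₀=-104.9°): E=-1022971.6190, N=-2621049.9435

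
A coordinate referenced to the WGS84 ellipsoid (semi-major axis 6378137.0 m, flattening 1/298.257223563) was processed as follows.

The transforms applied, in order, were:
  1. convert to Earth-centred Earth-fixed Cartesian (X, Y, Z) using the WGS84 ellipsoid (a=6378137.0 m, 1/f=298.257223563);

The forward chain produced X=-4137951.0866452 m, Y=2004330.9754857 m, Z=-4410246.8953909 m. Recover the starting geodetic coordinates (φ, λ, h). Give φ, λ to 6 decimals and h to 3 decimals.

start: X=-4137951.0866, Y=2004330.9755, Z=-4410246.8954 m
→ geod (Bowring, a=6378137.000): φ=-43.99927900°, λ=154.15549000°, h=3185.6520 m

φ=-43.999279°, λ=154.155490°, h=3185.652 m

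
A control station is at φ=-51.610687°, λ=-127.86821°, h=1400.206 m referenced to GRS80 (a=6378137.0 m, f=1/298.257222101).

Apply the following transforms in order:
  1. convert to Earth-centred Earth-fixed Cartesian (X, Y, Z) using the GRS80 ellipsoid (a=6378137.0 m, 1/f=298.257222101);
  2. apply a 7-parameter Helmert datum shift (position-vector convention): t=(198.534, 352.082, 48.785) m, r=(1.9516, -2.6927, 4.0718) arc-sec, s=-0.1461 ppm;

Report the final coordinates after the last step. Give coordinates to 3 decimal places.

X=-2436569.998 m, Y=-3133564.577 m, Z=-4977128.803 m

start: φ=-51.610687°, λ=-127.868210°, h=1400.206 m
→ ECEF (a=6378137.000, f=1/298.257222101): X=-2436895.7280, Y=-3133916.1026, Z=-4977116.8509
→ Helmert 7p (PV): X=-2436569.9983, Y=-3133564.5770, Z=-4977128.8033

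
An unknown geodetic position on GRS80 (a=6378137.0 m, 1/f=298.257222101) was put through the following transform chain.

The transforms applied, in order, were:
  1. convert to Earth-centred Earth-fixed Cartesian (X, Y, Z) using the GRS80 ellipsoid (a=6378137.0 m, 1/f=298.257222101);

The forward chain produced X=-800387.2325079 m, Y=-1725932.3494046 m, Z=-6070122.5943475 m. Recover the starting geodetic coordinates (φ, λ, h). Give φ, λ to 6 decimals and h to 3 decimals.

φ=-72.707529°, λ=-114.879133°, h=2621.112 m

start: X=-800387.2325, Y=-1725932.3494, Z=-6070122.5943 m
→ geod (Bowring, a=6378137.000): φ=-72.70752900°, λ=-114.87913300°, h=2621.1120 m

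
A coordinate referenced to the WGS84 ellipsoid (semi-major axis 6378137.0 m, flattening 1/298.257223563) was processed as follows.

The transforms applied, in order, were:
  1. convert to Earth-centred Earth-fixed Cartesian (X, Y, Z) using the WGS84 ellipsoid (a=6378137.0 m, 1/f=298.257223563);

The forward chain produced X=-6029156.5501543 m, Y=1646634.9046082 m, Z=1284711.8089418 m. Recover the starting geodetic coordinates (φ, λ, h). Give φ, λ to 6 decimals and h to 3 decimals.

start: X=-6029156.5502, Y=1646634.9046, Z=1284711.8089 m
→ geod (Bowring, a=6378137.000): φ=11.69172600°, λ=164.72436700°, h=3378.2710 m

φ=11.691726°, λ=164.724367°, h=3378.271 m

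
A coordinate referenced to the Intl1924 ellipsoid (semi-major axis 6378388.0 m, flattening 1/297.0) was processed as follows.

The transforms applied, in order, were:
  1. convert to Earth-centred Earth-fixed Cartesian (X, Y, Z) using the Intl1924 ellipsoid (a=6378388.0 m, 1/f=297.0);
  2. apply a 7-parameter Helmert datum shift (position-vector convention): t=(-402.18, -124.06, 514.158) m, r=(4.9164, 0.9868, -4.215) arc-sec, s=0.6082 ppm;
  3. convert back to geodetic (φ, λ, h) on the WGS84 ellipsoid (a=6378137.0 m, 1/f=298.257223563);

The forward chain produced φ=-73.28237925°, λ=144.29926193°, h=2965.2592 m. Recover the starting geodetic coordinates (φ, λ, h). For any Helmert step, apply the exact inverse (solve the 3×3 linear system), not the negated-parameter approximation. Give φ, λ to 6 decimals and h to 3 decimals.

φ=-73.287350°, λ=144.293132°, h=3213.710 m

start: φ=-73.282379°, λ=144.299262°, h=2965.259 m
→ ECEF (a=6378137.000, f=1/298.257223563): X=-1495206.9179, Y=1074444.3708, Z=-6089221.3883
→ Helmert⁻¹: X=-1494796.6496, Y=1074392.0794, Z=-6089764.6024
→ geod (Bowring, a=6378388.000): φ=-73.28735000°, λ=144.29313200°, h=3213.7100 m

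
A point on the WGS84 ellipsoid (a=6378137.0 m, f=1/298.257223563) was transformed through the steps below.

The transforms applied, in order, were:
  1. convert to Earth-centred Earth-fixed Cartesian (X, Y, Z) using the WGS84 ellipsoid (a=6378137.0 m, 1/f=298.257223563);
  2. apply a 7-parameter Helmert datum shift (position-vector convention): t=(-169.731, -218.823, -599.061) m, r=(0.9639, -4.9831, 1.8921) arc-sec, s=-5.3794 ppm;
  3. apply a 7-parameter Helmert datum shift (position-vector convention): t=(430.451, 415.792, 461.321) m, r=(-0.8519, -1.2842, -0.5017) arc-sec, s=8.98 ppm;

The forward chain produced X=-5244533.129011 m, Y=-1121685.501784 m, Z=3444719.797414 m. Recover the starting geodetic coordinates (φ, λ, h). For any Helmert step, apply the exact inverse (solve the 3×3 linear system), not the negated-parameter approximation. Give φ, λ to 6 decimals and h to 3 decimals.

start: X=-5244533.1290, Y=-1121685.5018, Z=3444719.7974 m
→ Helmert⁻¹: X=-5244892.3075, Y=-1122118.1998, Z=3444255.5673
→ Helmert⁻¹: X=-5244677.8539, Y=-1121841.2028, Z=3445005.1071
→ geod (Bowring, a=6378137.000): φ=32.88891100°, λ=-167.92632600°, h=2551.5390 m

φ=32.888911°, λ=-167.926326°, h=2551.539 m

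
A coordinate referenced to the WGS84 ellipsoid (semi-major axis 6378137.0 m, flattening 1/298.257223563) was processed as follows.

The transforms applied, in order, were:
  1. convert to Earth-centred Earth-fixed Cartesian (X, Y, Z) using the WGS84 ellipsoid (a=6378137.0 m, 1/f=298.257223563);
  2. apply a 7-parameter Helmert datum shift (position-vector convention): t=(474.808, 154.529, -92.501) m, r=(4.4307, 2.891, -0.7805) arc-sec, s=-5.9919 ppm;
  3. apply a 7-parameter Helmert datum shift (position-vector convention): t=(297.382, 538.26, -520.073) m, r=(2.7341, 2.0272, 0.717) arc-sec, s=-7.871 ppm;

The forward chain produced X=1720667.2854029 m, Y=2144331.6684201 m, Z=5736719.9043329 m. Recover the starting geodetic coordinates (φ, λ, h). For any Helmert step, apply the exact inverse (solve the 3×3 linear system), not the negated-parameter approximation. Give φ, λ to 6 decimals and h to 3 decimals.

φ=64.553425°, λ=51.263898°, h=980.965 m

start: X=1720667.2854, Y=2144331.6684, Z=5736719.9043 m
→ Helmert⁻¹: X=1720334.5102, Y=2143880.3515, Z=5737273.6254
→ Helmert⁻¹: X=1719781.4802, Y=2143868.4177, Z=5737378.5571
→ geod (Bowring, a=6378137.000): φ=64.55342500°, λ=51.26389800°, h=980.9650 m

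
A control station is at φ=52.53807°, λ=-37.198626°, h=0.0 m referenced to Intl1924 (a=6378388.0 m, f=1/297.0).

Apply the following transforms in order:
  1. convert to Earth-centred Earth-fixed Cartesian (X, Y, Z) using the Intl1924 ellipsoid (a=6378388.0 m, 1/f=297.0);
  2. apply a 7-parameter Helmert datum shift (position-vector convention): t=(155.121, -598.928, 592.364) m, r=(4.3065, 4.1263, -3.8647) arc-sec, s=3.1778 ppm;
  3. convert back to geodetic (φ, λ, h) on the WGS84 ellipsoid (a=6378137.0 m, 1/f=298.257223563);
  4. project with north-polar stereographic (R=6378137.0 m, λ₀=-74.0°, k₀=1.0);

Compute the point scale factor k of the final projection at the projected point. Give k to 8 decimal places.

start: φ=52.538070°, λ=-37.198626°, h=0.000 m
→ ECEF (a=6378388.000, f=1/297.0): X=3096802.0282, Y=-2350483.6293, Z=5039542.2669
→ Helmert 7p (PV): X=3097023.7657, Y=-2351253.2688, Z=5040039.6195
→ geod (Bowring, a=6378137.000): φ=52.53541618°, λ=-37.20568393°, h=978.7523 m
→ into stereo (λ₀=-74.0°): φ=52.53541618°, λ−λ₀=36.79431607°
scale k = 1.11499533

1.11499533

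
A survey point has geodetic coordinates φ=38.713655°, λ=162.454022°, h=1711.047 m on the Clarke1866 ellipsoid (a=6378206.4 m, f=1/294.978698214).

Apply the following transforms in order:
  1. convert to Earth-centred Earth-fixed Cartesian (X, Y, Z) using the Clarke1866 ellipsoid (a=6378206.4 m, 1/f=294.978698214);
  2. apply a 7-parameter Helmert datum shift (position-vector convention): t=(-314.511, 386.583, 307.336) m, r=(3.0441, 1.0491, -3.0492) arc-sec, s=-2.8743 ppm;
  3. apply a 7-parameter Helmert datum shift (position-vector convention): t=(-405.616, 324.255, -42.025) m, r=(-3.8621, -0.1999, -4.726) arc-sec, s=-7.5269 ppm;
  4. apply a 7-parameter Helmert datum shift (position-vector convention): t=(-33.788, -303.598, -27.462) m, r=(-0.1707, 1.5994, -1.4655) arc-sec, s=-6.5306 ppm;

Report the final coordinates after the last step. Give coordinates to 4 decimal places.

X=-4753378.2333 m, Y=1503366.1096 m, Z=3968657.5333 m

start: φ=38.713655°, λ=162.454022°, h=1711.047 m
→ ECEF (a=6378206.400, f=1/294.978698214): X=-4752819.2476, Y=1502752.3583, Z=3968437.6669
→ Helmert 7p (PV): X=-4753077.6984, Y=1503146.3155, Z=3968779.9479
→ Helmert 7p (PV): X=-4753416.9445, Y=1503642.4704, Z=3968675.2992
→ Helmert 7p (PV): X=-4753378.2333, Y=1503366.1096, Z=3968657.5333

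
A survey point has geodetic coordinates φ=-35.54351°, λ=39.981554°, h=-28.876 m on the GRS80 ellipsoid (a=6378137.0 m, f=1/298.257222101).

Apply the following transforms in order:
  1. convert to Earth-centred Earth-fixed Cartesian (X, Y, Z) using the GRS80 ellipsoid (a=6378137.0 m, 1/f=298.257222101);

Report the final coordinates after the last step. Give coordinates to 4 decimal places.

X=3981122.3900 m, Y=3338374.7956 m, Z=-3687080.2224 m

start: φ=-35.543510°, λ=39.981554°, h=-28.876 m
→ ECEF (a=6378137.000, f=1/298.257222101): X=3981122.3900, Y=3338374.7956, Z=-3687080.2224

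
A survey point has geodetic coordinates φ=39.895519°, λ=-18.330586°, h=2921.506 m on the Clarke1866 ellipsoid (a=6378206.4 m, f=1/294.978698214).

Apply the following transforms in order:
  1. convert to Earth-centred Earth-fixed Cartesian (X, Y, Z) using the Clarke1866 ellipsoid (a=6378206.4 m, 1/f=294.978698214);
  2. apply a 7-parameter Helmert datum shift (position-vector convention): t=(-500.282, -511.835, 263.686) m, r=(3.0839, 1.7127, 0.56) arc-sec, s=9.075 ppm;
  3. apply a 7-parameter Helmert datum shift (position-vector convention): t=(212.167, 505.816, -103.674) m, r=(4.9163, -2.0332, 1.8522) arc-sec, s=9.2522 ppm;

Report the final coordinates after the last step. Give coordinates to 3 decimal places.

start: φ=39.895519°, λ=-18.330586°, h=2921.506 m
→ ECEF (a=6378206.400, f=1/294.978698214): X=4653760.8940, Y=-1541840.7710, Z=4070768.1223
→ Helmert 7p (PV): X=4653340.8325, Y=-1542414.8266, Z=4071007.0556
→ Helmert 7p (PV): X=4653569.7745, Y=-1541978.5282, Z=4070950.1532

X=4653569.774 m, Y=-1541978.528 m, Z=4070950.153 m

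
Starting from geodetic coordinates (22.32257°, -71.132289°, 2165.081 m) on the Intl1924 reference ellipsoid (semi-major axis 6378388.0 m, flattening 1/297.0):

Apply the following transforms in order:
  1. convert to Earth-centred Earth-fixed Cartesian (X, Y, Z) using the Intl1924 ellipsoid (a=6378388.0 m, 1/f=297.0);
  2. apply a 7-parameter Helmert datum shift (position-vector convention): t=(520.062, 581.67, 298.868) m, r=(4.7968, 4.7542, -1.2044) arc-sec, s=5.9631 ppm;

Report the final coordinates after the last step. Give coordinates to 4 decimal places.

X=1910221.7351 m, Y=-5587474.7956 m, Z=2408485.7998 m

start: φ=22.322570°, λ=-71.132289°, h=2165.081 m
→ ECEF (a=6378388.000, f=1/297.0): X=1909667.4040, Y=-5587955.9855, Z=2408346.5385
→ Helmert 7p (PV): X=1910221.7351, Y=-5587474.7956, Z=2408485.7998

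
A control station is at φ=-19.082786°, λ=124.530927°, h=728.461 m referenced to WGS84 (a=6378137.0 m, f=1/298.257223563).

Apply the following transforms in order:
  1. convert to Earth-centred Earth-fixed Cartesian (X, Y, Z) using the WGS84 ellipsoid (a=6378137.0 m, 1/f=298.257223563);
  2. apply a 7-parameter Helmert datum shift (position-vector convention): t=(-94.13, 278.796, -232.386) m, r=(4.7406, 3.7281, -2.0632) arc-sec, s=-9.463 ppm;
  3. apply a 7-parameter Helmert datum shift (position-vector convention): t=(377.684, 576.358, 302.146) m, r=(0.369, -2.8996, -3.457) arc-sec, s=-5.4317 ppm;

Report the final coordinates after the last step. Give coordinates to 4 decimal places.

X=-3417928.1681 m, Y=4968961.3493 m, Z=-2072012.5783 m

start: φ=-19.082786°, λ=124.530927°, h=728.461 m
→ ECEF (a=6378137.000, f=1/298.257223563): X=-3418387.2777, Y=4968037.3756, Z=-2072250.0015
→ Helmert 7p (PV): X=-3418436.8205, Y=4968350.9780, Z=-2072286.8135
→ Helmert 7p (PV): X=-3417928.1681, Y=4968961.3493, Z=-2072012.5783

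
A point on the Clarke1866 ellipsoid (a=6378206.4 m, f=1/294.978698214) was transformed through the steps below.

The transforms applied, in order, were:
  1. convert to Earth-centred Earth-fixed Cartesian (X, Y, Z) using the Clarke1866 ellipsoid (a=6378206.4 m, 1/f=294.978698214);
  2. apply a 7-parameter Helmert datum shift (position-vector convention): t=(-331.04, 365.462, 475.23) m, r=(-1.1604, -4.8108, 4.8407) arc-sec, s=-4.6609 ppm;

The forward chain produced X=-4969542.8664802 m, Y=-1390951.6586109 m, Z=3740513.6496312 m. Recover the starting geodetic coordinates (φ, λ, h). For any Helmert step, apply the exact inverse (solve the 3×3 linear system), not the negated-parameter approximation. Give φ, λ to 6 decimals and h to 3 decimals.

φ=36.119692°, λ=-164.359277°, h=2419.741 m

start: X=-4969542.8665, Y=-1390951.6586, Z=3740513.6496 m
→ Helmert⁻¹: X=-4969180.4040, Y=-1391228.0282, Z=3740163.9232
→ geod (Bowring, a=6378206.400): φ=36.11969200°, λ=-164.35927700°, h=2419.7410 m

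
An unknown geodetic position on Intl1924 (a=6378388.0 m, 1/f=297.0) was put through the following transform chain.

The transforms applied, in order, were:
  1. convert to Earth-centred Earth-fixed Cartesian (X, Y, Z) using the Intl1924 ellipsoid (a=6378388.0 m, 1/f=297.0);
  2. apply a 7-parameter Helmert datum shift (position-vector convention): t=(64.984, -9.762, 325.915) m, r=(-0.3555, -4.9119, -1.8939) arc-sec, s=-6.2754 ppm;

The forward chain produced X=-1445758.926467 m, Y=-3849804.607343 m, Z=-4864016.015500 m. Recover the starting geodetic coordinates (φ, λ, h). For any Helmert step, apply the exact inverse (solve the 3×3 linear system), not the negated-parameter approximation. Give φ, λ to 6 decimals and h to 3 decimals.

φ=-49.978594°, λ=-110.585130°, h=3908.417 m

start: X=-1445758.9265, Y=-3849804.6073, Z=-4864016.0155 m
→ Helmert⁻¹: X=-1445913.4724, Y=-3849823.8970, Z=-4864344.6593
→ geod (Bowring, a=6378388.000): φ=-49.97859400°, λ=-110.58513000°, h=3908.4170 m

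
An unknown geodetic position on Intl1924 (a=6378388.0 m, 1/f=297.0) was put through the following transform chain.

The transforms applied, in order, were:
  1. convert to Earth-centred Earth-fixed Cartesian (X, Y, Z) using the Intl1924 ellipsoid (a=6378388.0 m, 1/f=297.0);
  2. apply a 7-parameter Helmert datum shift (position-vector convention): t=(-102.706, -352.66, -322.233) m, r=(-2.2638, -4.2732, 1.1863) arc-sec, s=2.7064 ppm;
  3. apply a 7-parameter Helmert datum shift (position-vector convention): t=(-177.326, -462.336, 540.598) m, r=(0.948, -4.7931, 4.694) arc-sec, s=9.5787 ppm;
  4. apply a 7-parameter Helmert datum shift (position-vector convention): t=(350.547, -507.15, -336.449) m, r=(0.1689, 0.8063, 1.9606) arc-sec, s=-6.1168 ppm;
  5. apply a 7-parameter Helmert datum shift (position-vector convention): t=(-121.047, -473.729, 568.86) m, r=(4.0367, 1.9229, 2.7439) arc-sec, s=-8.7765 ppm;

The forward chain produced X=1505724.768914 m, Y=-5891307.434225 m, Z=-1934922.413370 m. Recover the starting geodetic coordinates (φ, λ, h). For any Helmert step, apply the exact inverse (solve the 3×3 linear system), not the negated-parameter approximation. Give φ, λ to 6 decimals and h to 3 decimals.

start: X=1505724.7689, Y=-5891307.4342, Z=-1934922.4134 m
→ Helmert⁻¹: X=1505798.7086, Y=-5890943.3142, Z=-1935378.9340
→ Helmert⁻¹: X=1505408.9437, Y=-5890488.0889, Z=-1935043.6132
→ Helmert⁻¹: X=1505392.8303, Y=-5890012.4890, Z=-1935573.5820
→ Helmert⁻¹: X=1505417.4939, Y=-5889631.3067, Z=-1935341.9393
→ geod (Bowring, a=6378388.000): φ=-17.77167900°, λ=-75.66192100°, h=3220.3250 m

φ=-17.771679°, λ=-75.661921°, h=3220.325 m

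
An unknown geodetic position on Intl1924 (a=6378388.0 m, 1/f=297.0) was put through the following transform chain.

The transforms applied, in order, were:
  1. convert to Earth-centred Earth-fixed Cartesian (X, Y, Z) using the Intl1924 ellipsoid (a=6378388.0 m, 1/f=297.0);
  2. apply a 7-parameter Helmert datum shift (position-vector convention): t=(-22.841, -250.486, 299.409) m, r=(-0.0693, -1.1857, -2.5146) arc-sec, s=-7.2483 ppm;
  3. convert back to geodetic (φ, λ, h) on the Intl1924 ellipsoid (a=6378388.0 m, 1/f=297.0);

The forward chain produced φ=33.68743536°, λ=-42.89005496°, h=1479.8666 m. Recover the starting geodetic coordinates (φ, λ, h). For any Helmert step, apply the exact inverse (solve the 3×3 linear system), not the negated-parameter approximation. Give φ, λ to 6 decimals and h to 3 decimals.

φ=33.685702°, λ=-42.887071°, h=1231.979 m

start: φ=33.687435°, λ=-42.890055°, h=1479.867 m
→ ECEF (a=6378388.000, f=1/297.0): X=3893383.0504, Y=-3616695.6531, Z=3518525.8867
→ Helmert⁻¹: X=3893498.4248, Y=-3616425.0963, Z=3518228.3825
→ geod (Bowring, a=6378388.000): φ=33.68570200°, λ=-42.88707100°, h=1231.9790 m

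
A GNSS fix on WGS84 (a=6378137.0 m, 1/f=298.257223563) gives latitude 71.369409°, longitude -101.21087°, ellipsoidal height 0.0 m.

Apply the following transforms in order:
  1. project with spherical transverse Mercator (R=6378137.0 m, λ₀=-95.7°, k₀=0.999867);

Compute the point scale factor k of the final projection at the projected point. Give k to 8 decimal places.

start: φ=71.369409°, λ=-101.210870°, h=0.000 m
→ into tm (λ₀=-95.7°): φ=71.36940900°, λ−λ₀=-5.51087000°
scale k = 1.00033789

1.00033789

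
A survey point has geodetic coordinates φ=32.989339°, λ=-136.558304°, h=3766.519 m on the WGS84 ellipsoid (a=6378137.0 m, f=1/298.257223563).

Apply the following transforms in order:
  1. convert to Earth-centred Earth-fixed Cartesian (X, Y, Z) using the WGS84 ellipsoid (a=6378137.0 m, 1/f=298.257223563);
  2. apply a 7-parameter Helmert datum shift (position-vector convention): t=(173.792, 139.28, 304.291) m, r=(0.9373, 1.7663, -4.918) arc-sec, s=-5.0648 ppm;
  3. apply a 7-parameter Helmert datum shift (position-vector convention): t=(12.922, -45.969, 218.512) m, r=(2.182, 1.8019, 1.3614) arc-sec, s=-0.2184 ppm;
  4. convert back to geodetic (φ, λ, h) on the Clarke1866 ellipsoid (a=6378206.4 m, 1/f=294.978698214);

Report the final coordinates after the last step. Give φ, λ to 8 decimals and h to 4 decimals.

start: φ=32.989339°, λ=-136.558304°, h=3766.519 m
→ ECEF (a=6378137.000, f=1/298.257223563): X=-3890508.7471, Y=-3684438.0492, Z=3455017.7834
→ Helmert 7p (PV): X=-3890373.5125, Y=-3684203.0469, Z=3455321.1481
→ Helmert 7p (PV): X=-3890305.2389, Y=-3684310.4413, Z=3455533.9174
→ geod (Bowring, a=6378206.400): φ=32.99635145°, λ=-136.55779839°, h=3851.0210 m

φ=32.99635145°, λ=-136.55779839°, h=3851.0210 m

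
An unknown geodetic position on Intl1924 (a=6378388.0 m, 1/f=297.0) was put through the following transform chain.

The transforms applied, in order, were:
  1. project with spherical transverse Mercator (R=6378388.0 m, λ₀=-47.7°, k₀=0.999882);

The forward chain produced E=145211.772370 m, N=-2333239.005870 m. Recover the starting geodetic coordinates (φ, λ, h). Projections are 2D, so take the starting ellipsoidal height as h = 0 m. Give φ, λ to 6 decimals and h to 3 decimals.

φ=-20.955803°, λ=-46.303141°, h=0.000 m

start: E=145211.7724, N=-2333239.0059 m
→ tm⁻¹: φ=-20.95580300°, λ=-46.30314100°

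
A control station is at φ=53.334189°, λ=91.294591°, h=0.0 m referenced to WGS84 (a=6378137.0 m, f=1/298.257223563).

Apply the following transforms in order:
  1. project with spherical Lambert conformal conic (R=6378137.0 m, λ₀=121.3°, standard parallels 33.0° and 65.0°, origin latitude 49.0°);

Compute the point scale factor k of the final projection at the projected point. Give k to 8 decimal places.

0.96252640

start: φ=53.334189°, λ=91.294591°, h=0.000 m
→ into lcc (λ₀=121.3°): φ=53.33418900°, λ−λ₀=-30.00540900°
scale k = 0.96252640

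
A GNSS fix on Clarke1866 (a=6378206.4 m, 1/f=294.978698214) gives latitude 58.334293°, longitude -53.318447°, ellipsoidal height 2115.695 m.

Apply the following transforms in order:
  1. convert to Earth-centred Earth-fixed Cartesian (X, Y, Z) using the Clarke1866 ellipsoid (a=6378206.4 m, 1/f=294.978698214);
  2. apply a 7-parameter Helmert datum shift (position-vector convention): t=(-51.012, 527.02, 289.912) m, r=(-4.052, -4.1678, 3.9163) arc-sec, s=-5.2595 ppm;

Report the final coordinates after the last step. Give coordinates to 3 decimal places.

X=2005640.265 m, Y=-2692056.824 m, Z=5407332.736 m

start: φ=58.334293°, λ=-53.318447°, h=2115.695 m
→ ECEF (a=6378206.400, f=1/294.978698214): X=2005759.9537, Y=-2692742.3067, Z=5406977.8360
→ Helmert 7p (PV): X=2005640.2654, Y=-2692056.8240, Z=5407332.7361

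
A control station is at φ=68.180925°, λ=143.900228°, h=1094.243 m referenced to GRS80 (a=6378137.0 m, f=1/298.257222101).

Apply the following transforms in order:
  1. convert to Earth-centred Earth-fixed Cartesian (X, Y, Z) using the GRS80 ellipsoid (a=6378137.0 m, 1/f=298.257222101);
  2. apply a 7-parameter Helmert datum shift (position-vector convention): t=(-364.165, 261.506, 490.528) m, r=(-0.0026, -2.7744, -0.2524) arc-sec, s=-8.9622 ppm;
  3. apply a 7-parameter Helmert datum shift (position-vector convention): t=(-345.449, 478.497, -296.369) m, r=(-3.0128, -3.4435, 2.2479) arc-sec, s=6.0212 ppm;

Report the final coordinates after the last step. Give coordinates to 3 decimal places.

start: φ=68.180925°, λ=143.900228°, h=1094.243 m
→ ECEF (a=6378137.000, f=1/298.257222101): X=-1921309.7914, Y=1401031.4864, Z=5899638.8026
→ Helmert 7p (PV): X=-1921734.3763, Y=1401282.8615, Z=5900050.5966
→ Helmert 7p (PV): X=-1922205.1672, Y=1401835.0318, Z=5899737.2023

X=-1922205.167 m, Y=1401835.032 m, Z=5899737.202 m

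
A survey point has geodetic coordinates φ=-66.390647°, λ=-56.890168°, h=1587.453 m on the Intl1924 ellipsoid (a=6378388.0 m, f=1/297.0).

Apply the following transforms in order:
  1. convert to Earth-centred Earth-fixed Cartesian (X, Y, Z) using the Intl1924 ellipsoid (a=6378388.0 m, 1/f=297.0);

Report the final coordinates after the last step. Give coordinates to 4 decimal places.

X=1399706.1994 m, Y=-2146339.7917 m, Z=-5823117.0727 m

start: φ=-66.390647°, λ=-56.890168°, h=1587.453 m
→ ECEF (a=6378388.000, f=1/297.0): X=1399706.1994, Y=-2146339.7917, Z=-5823117.0727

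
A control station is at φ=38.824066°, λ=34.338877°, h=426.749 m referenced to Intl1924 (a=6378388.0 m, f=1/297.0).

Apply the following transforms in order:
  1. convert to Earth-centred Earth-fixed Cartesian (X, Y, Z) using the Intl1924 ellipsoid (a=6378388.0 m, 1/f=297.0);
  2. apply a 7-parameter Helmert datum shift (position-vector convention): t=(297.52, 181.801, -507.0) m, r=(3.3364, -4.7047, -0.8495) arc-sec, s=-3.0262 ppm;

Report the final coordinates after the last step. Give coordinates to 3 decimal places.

start: φ=38.824066°, λ=34.338877°, h=426.749 m
→ ECEF (a=6378388.000, f=1/297.0): X=4108886.4634, Y=2806979.5636, Z=3977452.6072
→ Helmert 7p (PV): X=4109092.3880, Y=2807071.6114, Z=3977072.6937

X=4109092.388 m, Y=2807071.611 m, Z=3977072.694 m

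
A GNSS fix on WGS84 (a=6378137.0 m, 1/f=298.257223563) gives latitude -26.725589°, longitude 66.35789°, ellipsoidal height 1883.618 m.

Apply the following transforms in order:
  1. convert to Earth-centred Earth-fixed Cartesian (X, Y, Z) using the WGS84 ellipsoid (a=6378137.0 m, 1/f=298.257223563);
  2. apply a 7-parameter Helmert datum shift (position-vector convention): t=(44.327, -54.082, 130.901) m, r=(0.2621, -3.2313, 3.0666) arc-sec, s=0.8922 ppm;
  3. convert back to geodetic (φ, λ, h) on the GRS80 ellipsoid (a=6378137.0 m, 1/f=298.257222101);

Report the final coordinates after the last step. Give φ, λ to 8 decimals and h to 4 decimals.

start: φ=-26.725589°, λ=66.357890°, h=1883.618 m
→ ECEF (a=6378137.000, f=1/298.257223563): X=2286753.0725, Y=5223702.7204, Z=-2851938.5670
→ Helmert 7p (PV): X=2286766.4553, Y=5223690.9208, Z=-2851767.7490
→ geod (Bowring, a=6378137.000): φ=-26.72423448°, λ=66.35771927°, h=1801.9388 m

φ=-26.72423448°, λ=66.35771927°, h=1801.9388 m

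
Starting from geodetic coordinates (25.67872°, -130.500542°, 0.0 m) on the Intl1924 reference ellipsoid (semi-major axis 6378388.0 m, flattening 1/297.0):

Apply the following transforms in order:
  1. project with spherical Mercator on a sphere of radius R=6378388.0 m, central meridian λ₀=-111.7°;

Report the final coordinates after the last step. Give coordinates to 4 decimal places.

start: φ=25.678720°, λ=-130.500542°, h=0.000 m
→ merc (R=6378388.0, λ₀=-111.7°): E=-2092949.1230, N=2959459.6063

E=-2092949.1230 m, N=2959459.6063 m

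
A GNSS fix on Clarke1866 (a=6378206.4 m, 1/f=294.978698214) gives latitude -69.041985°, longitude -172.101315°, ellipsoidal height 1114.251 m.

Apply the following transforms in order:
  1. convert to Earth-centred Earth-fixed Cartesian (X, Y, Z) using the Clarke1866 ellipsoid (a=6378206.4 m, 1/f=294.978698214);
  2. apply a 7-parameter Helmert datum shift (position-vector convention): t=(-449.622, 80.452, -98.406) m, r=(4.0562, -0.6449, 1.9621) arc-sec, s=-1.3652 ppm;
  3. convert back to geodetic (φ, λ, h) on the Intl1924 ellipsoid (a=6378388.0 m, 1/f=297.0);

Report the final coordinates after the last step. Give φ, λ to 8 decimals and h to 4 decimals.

start: φ=-69.041985°, λ=-172.101315°, h=1114.251 m
→ ECEF (a=6378206.400, f=1/294.978698214): X=-2266830.1391, Y=-314495.6474, Z=-5934504.3847
→ Helmert 7p (PV): X=-2267255.1202, Y=-314319.6274, Z=-5934607.9608
→ geod (Bowring, a=6378388.000): φ=-69.03811650°, λ=-172.10714115°, h=1043.5665 m

φ=-69.03811650°, λ=-172.10714115°, h=1043.5665 m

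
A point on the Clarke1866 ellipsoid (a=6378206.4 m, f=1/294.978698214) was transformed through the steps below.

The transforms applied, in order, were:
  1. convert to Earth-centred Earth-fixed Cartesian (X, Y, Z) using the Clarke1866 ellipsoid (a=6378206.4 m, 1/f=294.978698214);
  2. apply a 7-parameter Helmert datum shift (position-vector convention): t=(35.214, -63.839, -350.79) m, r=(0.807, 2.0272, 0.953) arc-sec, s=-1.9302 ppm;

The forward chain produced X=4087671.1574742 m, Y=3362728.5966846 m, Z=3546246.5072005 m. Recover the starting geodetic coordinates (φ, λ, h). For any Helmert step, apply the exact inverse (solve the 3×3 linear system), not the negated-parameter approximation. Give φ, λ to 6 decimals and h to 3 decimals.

φ=34.004093°, λ=39.443339°, h=-11.496 m

start: X=4087671.1575, Y=3362728.5967, Z=3546246.5072 m
→ Helmert⁻¹: X=4087624.5137, Y=3362793.9166, Z=3546631.1599
→ geod (Bowring, a=6378206.400): φ=34.00409300°, λ=39.44333900°, h=-11.4960 m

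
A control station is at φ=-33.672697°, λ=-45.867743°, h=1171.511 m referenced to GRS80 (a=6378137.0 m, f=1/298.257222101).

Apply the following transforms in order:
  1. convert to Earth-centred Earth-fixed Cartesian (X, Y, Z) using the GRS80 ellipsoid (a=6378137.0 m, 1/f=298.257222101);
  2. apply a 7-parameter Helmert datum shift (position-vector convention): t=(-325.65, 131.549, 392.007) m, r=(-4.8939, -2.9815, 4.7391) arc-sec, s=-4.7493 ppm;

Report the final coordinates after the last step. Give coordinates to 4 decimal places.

start: φ=-33.672697°, λ=-45.867743°, h=1171.511 m
→ ECEF (a=6378137.000, f=1/298.257222101): X=3700540.6155, Y=-3814362.3156, Z=-3516940.6861
→ Helmert 7p (PV): X=3700335.8643, Y=-3814211.0721, Z=-3516387.9858

X=3700335.8643 m, Y=-3814211.0721 m, Z=-3516387.9858 m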